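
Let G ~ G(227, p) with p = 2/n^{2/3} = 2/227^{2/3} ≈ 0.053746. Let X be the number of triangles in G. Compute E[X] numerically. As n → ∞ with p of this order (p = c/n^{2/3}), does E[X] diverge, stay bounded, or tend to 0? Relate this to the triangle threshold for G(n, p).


Number of potential triangles: C(227, 3) = 1923825.
Each occurs with probability p³ ≈ (0.053746)³ ≈ 1.55252382e-04.
By linearity: E[X] = C(227, 3)·p³ ≈ 1923825 · 1.55252382e-04 ≈ 298.678414.
Since α = 2/3 < 1, p = c/n^{2/3} ≫ 1/n is above the triangle threshold p ~ 1/n. Asymptotically E[X] ~ (c³/6)·n^{3(1−α)} = (2³/6)·n^{1} → ∞; triangles are abundant w.h.p.

E[X] ≈ 298.678414; in regime p = Θ(1/n^{2/3}) E[X] diverges (above the triangle threshold p ~ 1/n).


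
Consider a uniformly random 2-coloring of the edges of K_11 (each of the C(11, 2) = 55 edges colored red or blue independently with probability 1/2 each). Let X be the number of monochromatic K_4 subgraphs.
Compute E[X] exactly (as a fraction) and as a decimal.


Let X = Σ_S X_S over the C(11, 4) = 330 subsets S of size 4, where X_S = 1 if the K_4 on S is monochromatic.
For a fixed S, the K_4 on S has C(4, 2) = 6 edges. P[all 6 edges red] = (1/2)^6, and likewise for blue, so P[monochromatic] = 2·(1/2)^6 = 2^{1 − 6} = 1/32.
By linearity: E[X] = C(11, 4) · 2^{1 − 6} = 330 · 1/32 = 165/16.
Numerically: E[X] ≈ 10.312.

E[X] = C(11,4)·2^(1−C(4,2)) = 165/16 ≈ 10.312.


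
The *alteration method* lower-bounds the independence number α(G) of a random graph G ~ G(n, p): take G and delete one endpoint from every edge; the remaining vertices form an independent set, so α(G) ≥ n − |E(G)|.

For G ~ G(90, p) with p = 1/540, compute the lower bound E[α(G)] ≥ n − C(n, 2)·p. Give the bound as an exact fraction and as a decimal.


E[|E(G)|] = C(90, 2)·p = 4005 · (1/540) = 89/12.
E[α(G)] ≥ n − E[|E(G)|] = 90 − 89/12 = 991/12.
Numerically: ≈ 82.5833.
(This is only a lower bound; the true E[α(G)] may be larger.)

E[α(G)] ≥ 991/12 ≈ 82.5833.


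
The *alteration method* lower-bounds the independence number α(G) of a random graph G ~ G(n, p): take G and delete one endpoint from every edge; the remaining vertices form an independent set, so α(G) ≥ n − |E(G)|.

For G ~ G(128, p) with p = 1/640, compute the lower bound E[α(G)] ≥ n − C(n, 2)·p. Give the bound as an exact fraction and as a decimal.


E[|E(G)|] = C(128, 2)·p = 8128 · (1/640) = 127/10.
E[α(G)] ≥ n − E[|E(G)|] = 128 − 127/10 = 1153/10.
Numerically: ≈ 115.300000.
(This is only a lower bound; the true E[α(G)] may be larger.)

E[α(G)] ≥ 1153/10 ≈ 115.300000.


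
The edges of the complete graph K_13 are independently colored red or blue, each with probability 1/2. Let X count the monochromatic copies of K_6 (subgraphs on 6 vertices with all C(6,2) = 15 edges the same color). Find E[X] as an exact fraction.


Let X = Σ_S X_S over the C(13, 6) = 1716 subsets S of size 6, where X_S = 1 if the K_6 on S is monochromatic.
For a fixed S, the K_6 on S has C(6, 2) = 15 edges. P[all 15 edges red] = (1/2)^15, and likewise for blue, so P[monochromatic] = 2·(1/2)^15 = 2^{1 − 15} = 1/16384.
By linearity of expectation: E[X] = C(13, 6) · 2^{1 − 15} = 1716 · 1/16384 = 429/4096.
Numerically: E[X] ≈ 0.105.

E[X] = C(13,6)·2^(1−C(6,2)) = 429/4096 ≈ 0.105.


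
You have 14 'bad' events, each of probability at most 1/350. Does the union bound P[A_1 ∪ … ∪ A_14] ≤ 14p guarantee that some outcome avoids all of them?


Union bound: P[∪_{i=1}^{14} A_i] ≤ Σ_i P[A_i] ≤ 14·p = 14·(1/350) = 1/25.
Numerically: 1/25 ≈ 0.040.
Is 1/25 < 1? YES.
Since P[∪ A_i] ≤ 1/25 < 1, the complement has P[∩ A_i^c] ≥ 1 − 1/25 = 24/25 > 0, so some outcome avoids every A_i.

14·p = 1/25 ≈ 0.040; existence CERTIFIED by the union bound.


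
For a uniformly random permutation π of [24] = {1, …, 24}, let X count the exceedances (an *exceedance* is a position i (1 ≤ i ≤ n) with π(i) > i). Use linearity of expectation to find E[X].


Write X = Σ_{i=1}^{24} X_i, where X_i = 1_{π(i) > i}.
For each fixed i, π(i) is uniform over {1, …, 24} (marginal of a uniform permutation), so P[π(i) > i] = (n − i)/n. Summing: Σ_{i=1}^{24} (n − i)/n = (0 + 1 + … + 23)/24 = 24(24 − 1)/(2·24) = (24 − 1)/2.
Hence E[X] = Σ_{i=1}^{24} (24 − i)/24 = 23/2 ≈ 11.500000.

E[X] = 23/2 = 11.500000.


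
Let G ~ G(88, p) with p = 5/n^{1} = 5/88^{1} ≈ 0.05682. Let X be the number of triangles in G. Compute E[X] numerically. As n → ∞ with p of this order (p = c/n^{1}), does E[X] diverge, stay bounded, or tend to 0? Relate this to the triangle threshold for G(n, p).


Number of potential triangles: C(88, 3) = 109736.
Each occurs with probability p³ ≈ (0.05682)³ ≈ 1.834265e-04.
By linearity: E[X] = C(88, 3)·p³ ≈ 109736 · 1.834265e-04 ≈ 20.1285.
Here α = 1, so p = 5/n is exactly at the triangle threshold p ~ 1/n. Asymptotically E[X] → c³/6 = 5³/6 = 125/6 ≈ 20.8333, a bounded constant. In this regime the triangle count is asymptotically Poisson(c³/6).

E[X] ≈ 20.1285; in regime p = Θ(1/n^{1}) E[X] stays bounded (at the triangle threshold p ~ 1/n).


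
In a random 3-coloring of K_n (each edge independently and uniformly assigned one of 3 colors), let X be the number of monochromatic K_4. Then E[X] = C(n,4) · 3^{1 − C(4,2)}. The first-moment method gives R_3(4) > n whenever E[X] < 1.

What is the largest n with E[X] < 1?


We need C(n, 4) · 3^{1 − 6} < 1, i.e. C(n, 4) < 3^{6 − 1} = 243.
Check values of n near the boundary:
  n = 4: C(4, 4) = 1; 1 < 243? YES
  n = 5: C(5, 4) = 5; 5 < 243? YES
  n = 6: C(6, 4) = 15; 15 < 243? YES
  n = 7: C(7, 4) = 35; 35 < 243? YES
  n = 8: C(8, 4) = 70; 70 < 243? YES
  n = 9: C(9, 4) = 126; 126 < 243? YES
  n = 10: C(10, 4) = 210; 210 < 243? YES
  n = 11: C(11, 4) = 330; 330 < 243? NO
The largest n with C(n, 4) < 243 is n = 10 (where E[X] = 70/81 ≈ 0.864). Hence R_3(4) > 10, i.e. R_3(4) ≥ 11.

Largest n = 10; hence R_3(4) > 10.


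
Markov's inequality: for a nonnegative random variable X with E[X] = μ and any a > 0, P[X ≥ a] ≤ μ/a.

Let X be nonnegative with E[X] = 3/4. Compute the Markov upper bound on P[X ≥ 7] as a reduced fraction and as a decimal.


μ = E[X] = 3/4, a = 7.
Markov: P[X ≥ 7] ≤ μ/a = (3/4)/7 = 3/28.
Numerically: ≈ 0.107.
(Since a = 7 > μ = 0.750, the bound 3/28 is < 1 and informative.)

P[X ≥ 7] ≤ 3/28 ≈ 0.107.


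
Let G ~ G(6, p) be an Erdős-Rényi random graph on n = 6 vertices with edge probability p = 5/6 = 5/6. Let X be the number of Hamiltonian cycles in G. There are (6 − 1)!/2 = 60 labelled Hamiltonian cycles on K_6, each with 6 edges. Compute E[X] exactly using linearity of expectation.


K_6 has (6 − 1)!/2 = 60 labelled Hamiltonian cycles.
For each such Hamiltonian cycle H, let X_H = 1 if all 6 edges of H are present in G. Then P[X_H = 1] = p^{6} = (5/6)^{6} = 15625/46656.
Summing the indicators: E[X] = Σ_H E[X_H] = 60 · p^{6} = 60 · 15625/46656 = 78125/3888.
Numerically: E[X] ≈ 20.094.

E[X] = 60 · (5/6)^{6} = 78125/3888 ≈ 20.094.


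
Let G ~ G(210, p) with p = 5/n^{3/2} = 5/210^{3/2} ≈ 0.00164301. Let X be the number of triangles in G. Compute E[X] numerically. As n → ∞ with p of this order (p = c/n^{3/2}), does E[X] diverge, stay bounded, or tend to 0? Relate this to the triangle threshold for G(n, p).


Number of potential triangles: C(210, 3) = 1521520.
Each occurs with probability p³ ≈ (0.00164301)³ ≈ 4.43530190e-09.
By linearity: E[X] = C(210, 3)·p³ ≈ 1521520 · 4.43530190e-09 ≈ 0.006748.
Since α = 3/2 > 1, p = c/n^{3/2} = o(1/n) is below the triangle threshold p ~ 1/n. Asymptotically E[X] ~ (c³/6)·n^{3(1−α)} = (5³/6)·n^{-1.5} → 0, so by Markov's inequality G has no triangles w.h.p.

E[X] ≈ 0.006748; in regime p = Θ(1/n^{3/2}) E[X] tends to 0 (below the triangle threshold p ~ 1/n).


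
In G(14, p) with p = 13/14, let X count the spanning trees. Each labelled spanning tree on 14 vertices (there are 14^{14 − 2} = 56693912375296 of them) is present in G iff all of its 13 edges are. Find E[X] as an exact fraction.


K_14 has 14^{14 − 2} = 56693912375296 labelled spanning trees.
For each such spanning tree H, let X_H = 1 if all 13 edges of H are present in G. Then P[X_H = 1] = p^{13} = (13/14)^{13} = 302875106592253/793714773254144.
By linearity of expectation: E[X] = Σ_H E[X_H] = 56693912375296 · p^{13} = 56693912375296 · 302875106592253/793714773254144 = 302875106592253/14.
Numerically: E[X] ≈ 2.163e+13.

E[X] = 56693912375296 · (13/14)^{13} = 302875106592253/14 ≈ 2.163e+13.


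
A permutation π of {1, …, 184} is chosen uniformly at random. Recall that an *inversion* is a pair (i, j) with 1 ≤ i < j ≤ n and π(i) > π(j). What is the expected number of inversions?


Write X = Σ X_I over the C(184, 2) = 16836 pairs i < j, with X_I the indicator of one inversion.
There are 16836 indicators.
For each fixed pair i < j, the values π(i) and π(j) are two distinct elements of {1, …, 184} in uniformly random order; by symmetry P[π(i) > π(j)] = 1/2.
By linearity: E[X] = 16836 · (1/2) = C(184, 2) · (1/2) = 16836/2 = 8418 ≈ 8418.00000.

E[X] = 8418 = 8418.00000.


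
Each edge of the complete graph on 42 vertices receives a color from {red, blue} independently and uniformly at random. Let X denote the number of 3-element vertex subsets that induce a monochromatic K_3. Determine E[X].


Let X = Σ_S X_S over the C(42, 3) = 11480 subsets S of size 3, where X_S = 1 if the K_3 on S is monochromatic.
For a fixed S, the K_3 on S has C(3, 2) = 3 edges. P[all 3 edges red] = (1/2)^3, and likewise for blue, so P[monochromatic] = 2·(1/2)^3 = 2^{1 − 3} = 1/4.
By linearity of expectation: E[X] = C(42, 3) · 2^{1 − 3} = 11480 · 1/4 = 2870.
Numerically: E[X] ≈ 2870.000000.

E[X] = C(42,3)·2^(1−C(3,2)) = 2870 ≈ 2870.000000.


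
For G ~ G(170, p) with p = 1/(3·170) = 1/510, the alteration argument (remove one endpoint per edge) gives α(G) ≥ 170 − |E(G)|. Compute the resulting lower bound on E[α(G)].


E[|E(G)|] = C(170, 2)·p = 14365 · (1/510) = 169/6.
E[α(G)] ≥ n − E[|E(G)|] = 170 − 169/6 = 851/6.
Numerically: ≈ 141.8333.
(This is only a lower bound; the true E[α(G)] may be larger.)

E[α(G)] ≥ 851/6 ≈ 141.8333.


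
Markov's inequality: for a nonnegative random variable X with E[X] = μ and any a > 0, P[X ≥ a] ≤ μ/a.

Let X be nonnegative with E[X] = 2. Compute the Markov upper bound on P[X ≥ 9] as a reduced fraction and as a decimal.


μ = E[X] = 2, a = 9.
Markov: P[X ≥ 9] ≤ μ/a = (2)/9 = 2/9.
Numerically: ≈ 0.22222.
(Since a = 9 > μ = 2.00000, the bound 2/9 is < 1 and informative.)

P[X ≥ 9] ≤ 2/9 ≈ 0.22222.


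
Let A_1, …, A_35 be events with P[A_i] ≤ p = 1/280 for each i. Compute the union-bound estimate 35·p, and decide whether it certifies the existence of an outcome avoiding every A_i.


Union bound: P[∪_{i=1}^{35} A_i] ≤ Σ_i P[A_i] ≤ 35·p = 35·(1/280) = 1/8.
Numerically: 1/8 ≈ 0.125000.
Is 1/8 < 1? YES.
Since P[∪ A_i] ≤ 1/8 < 1, the complement has P[∩ A_i^c] ≥ 1 − 1/8 = 7/8 > 0, so some outcome avoids every A_i.

35·p = 1/8 ≈ 0.125000; existence CERTIFIED by the union bound.


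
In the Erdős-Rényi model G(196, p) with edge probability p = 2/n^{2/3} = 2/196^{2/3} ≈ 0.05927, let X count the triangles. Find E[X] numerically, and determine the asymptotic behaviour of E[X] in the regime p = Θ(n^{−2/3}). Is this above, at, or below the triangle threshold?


Number of potential triangles: C(196, 3) = 1235780.
Each occurs with probability p³ ≈ (0.05927)³ ≈ 2.082466e-04.
By linearity: E[X] = C(196, 3)·p³ ≈ 1235780 · 2.082466e-04 ≈ 257.3469.
Since α = 2/3 < 1, p = c/n^{2/3} ≫ 1/n is above the triangle threshold p ~ 1/n. Asymptotically E[X] ~ (c³/6)·n^{3(1−α)} = (2³/6)·n^{1} → ∞; triangles are abundant w.h.p.

E[X] ≈ 257.3469; in regime p = Θ(1/n^{2/3}) E[X] diverges (above the triangle threshold p ~ 1/n).


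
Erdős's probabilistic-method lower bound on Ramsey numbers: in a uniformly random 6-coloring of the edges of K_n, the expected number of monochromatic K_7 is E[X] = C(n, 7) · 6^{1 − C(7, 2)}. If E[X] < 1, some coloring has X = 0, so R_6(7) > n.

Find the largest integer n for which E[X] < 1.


We need C(n, 7) · 6^{1 − 21} < 1, i.e. C(n, 7) < 6^{21 − 1} = 3656158440062976.
Check values of n near the boundary:
  n = 565: C(565, 7) = 3513212521235560; 3513212521235560 < 3656158440062976? YES
  n = 566: C(566, 7) = 3557206237959440; 3557206237959440 < 3656158440062976? YES
  n = 567: C(567, 7) = 3601671315933933; 3601671315933933 < 3656158440062976? YES
  n = 568: C(568, 7) = 3646611956239704; 3646611956239704 < 3656158440062976? YES
  n = 569: C(569, 7) = 3692032389858348; 3692032389858348 < 3656158440062976? NO
The largest n with C(n, 7) < 3656158440062976 is n = 568 (where E[X] = 16882462760369/16926659444736 ≈ 0.997). Hence R_6(7) > 568, i.e. R_6(7) ≥ 569.

Largest n = 568; hence R_6(7) > 568.


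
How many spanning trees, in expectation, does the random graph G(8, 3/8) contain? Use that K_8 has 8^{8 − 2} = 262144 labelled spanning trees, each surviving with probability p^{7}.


K_8 has 8^{8 − 2} = 262144 labelled spanning trees.
For each such spanning tree H, let X_H = 1 if all 7 edges of H are present in G. Then P[X_H = 1] = p^{7} = (3/8)^{7} = 2187/2097152.
By linearity: E[X] = Σ_H E[X_H] = 262144 · p^{7} = 262144 · 2187/2097152 = 2187/8.
Numerically: E[X] ≈ 273.375.

E[X] = 262144 · (3/8)^{7} = 2187/8 ≈ 273.375.


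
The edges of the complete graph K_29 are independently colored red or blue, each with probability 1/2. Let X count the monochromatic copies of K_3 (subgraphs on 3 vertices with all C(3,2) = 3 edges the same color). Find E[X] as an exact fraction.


Let X = Σ_S X_S over the C(29, 3) = 3654 subsets S of size 3, where X_S = 1 if the K_3 on S is monochromatic.
For a fixed S, the K_3 on S has C(3, 2) = 3 edges. P[all 3 edges red] = (1/2)^3, and likewise for blue, so P[monochromatic] = 2·(1/2)^3 = 2^{1 − 3} = 1/4.
Summing: E[X] = C(29, 3) · 2^{1 − 3} = 3654 · 1/4 = 1827/2.
Numerically: E[X] ≈ 913.500.

E[X] = C(29,3)·2^(1−C(3,2)) = 1827/2 ≈ 913.500.


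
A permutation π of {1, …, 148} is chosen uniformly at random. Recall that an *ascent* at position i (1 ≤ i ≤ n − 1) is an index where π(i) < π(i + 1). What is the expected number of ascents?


Write X = Σ X_I over i = 1, …, 147, with X_I the indicator of one ascent.
There are 147 indicators.
For each fixed i, the pair (π(i), π(i+1)) is a uniformly random ordered pair of distinct values from {1, …, 148}; by symmetry P[π(i) < π(i+1)] = 1/2.
By linearity: E[X] = 147 · (1/2) = (148 − 1) · (1/2) = 147/2 ≈ 73.500.

E[X] = 147/2 = 73.500.


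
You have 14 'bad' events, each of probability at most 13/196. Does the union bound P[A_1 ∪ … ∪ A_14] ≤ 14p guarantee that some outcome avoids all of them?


Union bound: P[∪_{i=1}^{14} A_i] ≤ Σ_i P[A_i] ≤ 14·p = 14·(13/196) = 13/14.
Numerically: 13/14 ≈ 0.9285714.
Is 13/14 < 1? YES.
Since P[∪ A_i] ≤ 13/14 < 1, the complement has P[∩ A_i^c] ≥ 1 − 13/14 = 1/14 > 0, so some outcome avoids every A_i.

14·p = 13/14 ≈ 0.9285714; existence CERTIFIED by the union bound.


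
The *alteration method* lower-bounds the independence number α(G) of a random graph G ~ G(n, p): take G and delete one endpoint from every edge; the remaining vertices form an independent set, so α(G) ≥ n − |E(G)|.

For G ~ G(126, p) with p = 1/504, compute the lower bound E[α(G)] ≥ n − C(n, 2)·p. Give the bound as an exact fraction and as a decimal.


E[|E(G)|] = C(126, 2)·p = 7875 · (1/504) = 125/8.
E[α(G)] ≥ n − E[|E(G)|] = 126 − 125/8 = 883/8.
Numerically: ≈ 110.375000.
(This is only a lower bound; the true E[α(G)] may be larger.)

E[α(G)] ≥ 883/8 ≈ 110.375000.


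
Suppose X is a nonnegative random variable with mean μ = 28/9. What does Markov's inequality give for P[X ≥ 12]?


μ = E[X] = 28/9, a = 12.
Markov: P[X ≥ 12] ≤ μ/a = (28/9)/12 = 7/27.
Numerically: ≈ 0.25926.
(Since a = 12 > μ = 3.11111, the bound 7/27 is < 1 and informative.)

P[X ≥ 12] ≤ 7/27 ≈ 0.25926.


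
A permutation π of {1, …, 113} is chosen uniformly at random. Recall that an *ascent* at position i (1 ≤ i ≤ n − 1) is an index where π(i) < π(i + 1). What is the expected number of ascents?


Write X = Σ X_I over i = 1, …, 112, with X_I the indicator of one ascent.
There are 112 indicators.
For each fixed i, the pair (π(i), π(i+1)) is a uniformly random ordered pair of distinct values from {1, …, 113}; by symmetry P[π(i) < π(i+1)] = 1/2.
By linearity: E[X] = 112 · (1/2) = (113 − 1) · (1/2) = 56 ≈ 56.000000.

E[X] = 56 = 56.000000.


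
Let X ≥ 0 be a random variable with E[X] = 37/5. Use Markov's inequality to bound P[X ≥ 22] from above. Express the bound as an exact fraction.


μ = E[X] = 37/5, a = 22.
Markov: P[X ≥ 22] ≤ μ/a = (37/5)/22 = 37/110.
Numerically: ≈ 0.3364.
(Since a = 22 > μ = 7.4000, the bound 37/110 is < 1 and informative.)

P[X ≥ 22] ≤ 37/110 ≈ 0.3364.


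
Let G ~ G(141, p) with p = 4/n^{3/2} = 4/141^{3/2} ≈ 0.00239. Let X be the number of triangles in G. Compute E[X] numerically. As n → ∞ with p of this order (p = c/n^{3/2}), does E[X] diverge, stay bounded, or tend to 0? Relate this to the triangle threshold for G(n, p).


Number of potential triangles: C(141, 3) = 457310.
Each occurs with probability p³ ≈ (0.00239)³ ≈ 1.36362e-08.
By linearity: E[X] = C(141, 3)·p³ ≈ 457310 · 1.36362e-08 ≈ 0.006.
Since α = 3/2 > 1, p = c/n^{3/2} = o(1/n) is below the triangle threshold p ~ 1/n. Asymptotically E[X] ~ (c³/6)·n^{3(1−α)} = (4³/6)·n^{-1.5} → 0, so by Markov's inequality G has no triangles w.h.p.

E[X] ≈ 0.006; in regime p = Θ(1/n^{3/2}) E[X] tends to 0 (below the triangle threshold p ~ 1/n).


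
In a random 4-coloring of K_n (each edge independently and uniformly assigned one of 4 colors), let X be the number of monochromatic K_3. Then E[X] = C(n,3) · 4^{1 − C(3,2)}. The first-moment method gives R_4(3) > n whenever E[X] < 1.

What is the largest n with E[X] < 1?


We need C(n, 3) · 4^{1 − 3} < 1, i.e. C(n, 3) < 4^{3 − 1} = 16.
Check values of n near the boundary:
  n = 4: C(4, 3) = 4; 4 < 16? YES
  n = 5: C(5, 3) = 10; 10 < 16? YES
  n = 6: C(6, 3) = 20; 20 < 16? NO
  n = 7: C(7, 3) = 35; 35 < 16? NO
The largest n with C(n, 3) < 16 is n = 5 (where E[X] = 5/8 ≈ 0.625000). Hence R_4(3) > 5, i.e. R_4(3) ≥ 6.

Largest n = 5; hence R_4(3) > 5.


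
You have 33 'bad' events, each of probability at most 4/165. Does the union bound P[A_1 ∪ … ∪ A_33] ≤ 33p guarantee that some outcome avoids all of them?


Union bound: P[∪_{i=1}^{33} A_i] ≤ Σ_i P[A_i] ≤ 33·p = 33·(4/165) = 4/5.
Numerically: 4/5 ≈ 0.8000.
Is 4/5 < 1? YES.
Since P[∪ A_i] ≤ 4/5 < 1, the complement has P[∩ A_i^c] ≥ 1 − 4/5 = 1/5 > 0, so some outcome avoids every A_i.

33·p = 4/5 ≈ 0.8000; existence CERTIFIED by the union bound.


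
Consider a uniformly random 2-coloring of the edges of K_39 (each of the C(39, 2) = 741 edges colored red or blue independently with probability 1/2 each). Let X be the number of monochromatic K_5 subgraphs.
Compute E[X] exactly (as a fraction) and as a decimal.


Let X = Σ_S X_S over the C(39, 5) = 575757 subsets S of size 5, where X_S = 1 if the K_5 on S is monochromatic.
For a fixed S, the K_5 on S has C(5, 2) = 10 edges. P[all 10 edges red] = (1/2)^10, and likewise for blue, so P[monochromatic] = 2·(1/2)^10 = 2^{1 − 10} = 1/512.
By linearity: E[X] = C(39, 5) · 2^{1 − 10} = 575757 · 1/512 = 575757/512.
Numerically: E[X] ≈ 1124.525391.

E[X] = C(39,5)·2^(1−C(5,2)) = 575757/512 ≈ 1124.525391.


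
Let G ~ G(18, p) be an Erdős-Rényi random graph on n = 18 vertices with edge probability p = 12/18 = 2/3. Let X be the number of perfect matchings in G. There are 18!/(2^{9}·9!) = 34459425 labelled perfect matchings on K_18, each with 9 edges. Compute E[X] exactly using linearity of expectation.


K_18 has 18!/(2^{9}·9!) = 34459425 labelled perfect matchings.
For each such perfect matching H, let X_H = 1 if all 9 edges of H are present in G. Then P[X_H = 1] = p^{9} = (2/3)^{9} = 512/19683.
By linearity of expectation: E[X] = Σ_H E[X_H] = 34459425 · p^{9} = 34459425 · 512/19683 = 217817600/243.
Numerically: E[X] ≈ 8.9637e+05.

E[X] = 34459425 · (2/3)^{9} = 217817600/243 ≈ 8.9637e+05.


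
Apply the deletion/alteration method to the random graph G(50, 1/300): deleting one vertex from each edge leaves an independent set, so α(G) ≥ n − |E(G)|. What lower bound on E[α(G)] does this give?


E[|E(G)|] = C(50, 2)·p = 1225 · (1/300) = 49/12.
E[α(G)] ≥ n − E[|E(G)|] = 50 − 49/12 = 551/12.
Numerically: ≈ 45.916667.
(This is only a lower bound; the true E[α(G)] may be larger.)

E[α(G)] ≥ 551/12 ≈ 45.916667.


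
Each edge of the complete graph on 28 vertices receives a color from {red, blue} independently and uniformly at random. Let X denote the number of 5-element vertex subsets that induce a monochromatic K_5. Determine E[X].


Let X = Σ_S X_S over the C(28, 5) = 98280 subsets S of size 5, where X_S = 1 if the K_5 on S is monochromatic.
For a fixed S, the K_5 on S has C(5, 2) = 10 edges. P[all 10 edges red] = (1/2)^10, and likewise for blue, so P[monochromatic] = 2·(1/2)^10 = 2^{1 − 10} = 1/512.
By linearity of expectation: E[X] = C(28, 5) · 2^{1 − 10} = 98280 · 1/512 = 12285/64.
Numerically: E[X] ≈ 191.95312.

E[X] = C(28,5)·2^(1−C(5,2)) = 12285/64 ≈ 191.95312.


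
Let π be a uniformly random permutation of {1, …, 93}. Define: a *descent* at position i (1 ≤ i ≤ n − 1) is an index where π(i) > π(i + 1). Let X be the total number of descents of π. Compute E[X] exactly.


Write X = Σ X_I over i = 1, …, 92, with X_I the indicator of one descent.
There are 92 indicators.
For each fixed i, the pair (π(i), π(i+1)) is a uniformly random ordered pair of distinct values from {1, …, 93}; by symmetry P[π(i) > π(i+1)] = 1/2.
By linearity: E[X] = 92 · (1/2) = (93 − 1) · (1/2) = 46 ≈ 46.000000.

E[X] = 46 = 46.000000.


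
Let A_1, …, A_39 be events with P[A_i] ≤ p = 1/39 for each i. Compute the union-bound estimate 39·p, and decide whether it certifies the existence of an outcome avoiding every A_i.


Union bound: P[∪_{i=1}^{39} A_i] ≤ Σ_i P[A_i] ≤ 39·p = 39·(1/39) = 1.
Numerically: 1 ≈ 1.0000.
Is 1 < 1? NO.
Since the bound 1 is ≥ 1, the union bound is uninformative here; it does NOT by itself certify existence.

39·p = 1 ≈ 1.0000; existence NOT certified by the union bound.


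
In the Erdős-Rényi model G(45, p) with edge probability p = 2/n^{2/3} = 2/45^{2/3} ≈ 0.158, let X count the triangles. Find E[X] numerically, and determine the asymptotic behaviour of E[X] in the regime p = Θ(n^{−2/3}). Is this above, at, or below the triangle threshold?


Number of potential triangles: C(45, 3) = 14190.
Each occurs with probability p³ ≈ (0.158)³ ≈ 3.95062e-03.
By linearity: E[X] = C(45, 3)·p³ ≈ 14190 · 3.95062e-03 ≈ 56.059.
Since α = 2/3 < 1, p = c/n^{2/3} ≫ 1/n is above the triangle threshold p ~ 1/n. Asymptotically E[X] ~ (c³/6)·n^{3(1−α)} = (2³/6)·n^{1} → ∞; triangles are abundant w.h.p.

E[X] ≈ 56.059; in regime p = Θ(1/n^{2/3}) E[X] diverges (above the triangle threshold p ~ 1/n).


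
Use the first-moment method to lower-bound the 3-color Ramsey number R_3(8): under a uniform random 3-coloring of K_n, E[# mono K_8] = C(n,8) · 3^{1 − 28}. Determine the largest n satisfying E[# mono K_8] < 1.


We need C(n, 8) · 3^{1 − 28} < 1, i.e. C(n, 8) < 3^{28 − 1} = 7625597484987.
Check values of n near the boundary:
  n = 150: C(150, 8) = 5257211409450; 5257211409450 < 7625597484987? YES
  n = 151: C(151, 8) = 5551321138650; 5551321138650 < 7625597484987? YES
  n = 152: C(152, 8) = 5859727868575; 5859727868575 < 7625597484987? YES
  n = 153: C(153, 8) = 6183023199255; 6183023199255 < 7625597484987? YES
  n = 154: C(154, 8) = 6521818990995; 6521818990995 < 7625597484987? YES
  n = 155: C(155, 8) = 6876747915675; 6876747915675 < 7625597484987? YES
  n = 156: C(156, 8) = 7248464019225; 7248464019225 < 7625597484987? YES
  n = 157: C(157, 8) = 7637643295425; 7637643295425 < 7625597484987? NO
  n = 158: C(158, 8) = 8044984271181; 8044984271181 < 7625597484987? NO
The largest n with C(n, 8) < 7625597484987 is n = 156 (where E[X] = 805384891025/847288609443 ≈ 0.950544). Hence R_3(8) > 156, i.e. R_3(8) ≥ 157.

Largest n = 156; hence R_3(8) > 156.


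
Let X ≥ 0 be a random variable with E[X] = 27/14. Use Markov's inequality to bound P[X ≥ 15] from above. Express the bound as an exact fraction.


μ = E[X] = 27/14, a = 15.
Markov: P[X ≥ 15] ≤ μ/a = (27/14)/15 = 9/70.
Numerically: ≈ 0.1286.
(Since a = 15 > μ = 1.9286, the bound 9/70 is < 1 and informative.)

P[X ≥ 15] ≤ 9/70 ≈ 0.1286.


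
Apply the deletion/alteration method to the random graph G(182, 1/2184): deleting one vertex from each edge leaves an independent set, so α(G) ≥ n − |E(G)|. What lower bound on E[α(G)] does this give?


E[|E(G)|] = C(182, 2)·p = 16471 · (1/2184) = 181/24.
E[α(G)] ≥ n − E[|E(G)|] = 182 − 181/24 = 4187/24.
Numerically: ≈ 174.4583.
(This is only a lower bound; the true E[α(G)] may be larger.)

E[α(G)] ≥ 4187/24 ≈ 174.4583.


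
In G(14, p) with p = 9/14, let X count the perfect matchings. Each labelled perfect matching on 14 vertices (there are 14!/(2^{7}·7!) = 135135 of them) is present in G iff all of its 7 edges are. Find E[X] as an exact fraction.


K_14 has 14!/(2^{7}·7!) = 135135 labelled perfect matchings.
For each such perfect matching H, let X_H = 1 if all 7 edges of H are present in G. Then P[X_H = 1] = p^{7} = (9/14)^{7} = 4782969/105413504.
By linearity of expectation: E[X] = Σ_H E[X_H] = 135135 · p^{7} = 135135 · 4782969/105413504 = 92335216545/15059072.
Numerically: E[X] ≈ 6131.5.

E[X] = 135135 · (9/14)^{7} = 92335216545/15059072 ≈ 6131.5.


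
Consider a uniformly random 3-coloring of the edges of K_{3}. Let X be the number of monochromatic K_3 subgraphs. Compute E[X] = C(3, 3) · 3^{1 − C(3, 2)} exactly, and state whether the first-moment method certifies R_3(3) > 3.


E[X] = C(3, 3) · 3^{1 − 3} = 1 · 3^{−2} = 1/9.
As a reduced fraction: E[X] = 1/9 ≈ 0.11111.
Is E[X] < 1? YES.
Since E[X] < 1, there exists a 3-coloring of K_{3} with no monochromatic K_3; hence R_3(3) > 3.

E[X] = 1/9 ≈ 0.11111; E[X] < 1, so R_3(3) > 3.


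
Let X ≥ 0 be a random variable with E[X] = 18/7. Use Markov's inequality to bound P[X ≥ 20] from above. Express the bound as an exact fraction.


μ = E[X] = 18/7, a = 20.
Markov: P[X ≥ 20] ≤ μ/a = (18/7)/20 = 9/70.
Numerically: ≈ 0.129.
(Since a = 20 > μ = 2.571, the bound 9/70 is < 1 and informative.)

P[X ≥ 20] ≤ 9/70 ≈ 0.129.


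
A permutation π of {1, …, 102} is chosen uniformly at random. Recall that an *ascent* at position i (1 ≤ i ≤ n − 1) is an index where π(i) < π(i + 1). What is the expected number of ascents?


Write X = Σ X_I over i = 1, …, 101, with X_I the indicator of one ascent.
There are 101 indicators.
For each fixed i, the pair (π(i), π(i+1)) is a uniformly random ordered pair of distinct values from {1, …, 102}; by symmetry P[π(i) < π(i+1)] = 1/2.
By linearity: E[X] = 101 · (1/2) = (102 − 1) · (1/2) = 101/2 ≈ 50.500000.

E[X] = 101/2 = 50.500000.


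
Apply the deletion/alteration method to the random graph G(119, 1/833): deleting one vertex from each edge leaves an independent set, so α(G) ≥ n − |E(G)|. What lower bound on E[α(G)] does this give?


E[|E(G)|] = C(119, 2)·p = 7021 · (1/833) = 59/7.
E[α(G)] ≥ n − E[|E(G)|] = 119 − 59/7 = 774/7.
Numerically: ≈ 110.5714.
(This is only a lower bound; the true E[α(G)] may be larger.)

E[α(G)] ≥ 774/7 ≈ 110.5714.


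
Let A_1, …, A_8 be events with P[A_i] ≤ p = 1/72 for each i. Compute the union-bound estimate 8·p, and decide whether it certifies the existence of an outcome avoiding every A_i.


Union bound: P[∪_{i=1}^{8} A_i] ≤ Σ_i P[A_i] ≤ 8·p = 8·(1/72) = 1/9.
Numerically: 1/9 ≈ 0.1111111.
Is 1/9 < 1? YES.
Since P[∪ A_i] ≤ 1/9 < 1, the complement has P[∩ A_i^c] ≥ 1 − 1/9 = 8/9 > 0, so some outcome avoids every A_i.

8·p = 1/9 ≈ 0.1111111; existence CERTIFIED by the union bound.


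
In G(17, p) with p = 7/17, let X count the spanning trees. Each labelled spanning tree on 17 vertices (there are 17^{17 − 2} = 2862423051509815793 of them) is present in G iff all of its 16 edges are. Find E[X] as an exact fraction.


K_17 has 17^{17 − 2} = 2862423051509815793 labelled spanning trees.
For each such spanning tree H, let X_H = 1 if all 16 edges of H are present in G. Then P[X_H = 1] = p^{16} = (7/17)^{16} = 33232930569601/48661191875666868481.
Summing the indicators: E[X] = Σ_H E[X_H] = 2862423051509815793 · p^{16} = 2862423051509815793 · 33232930569601/48661191875666868481 = 33232930569601/17.
Numerically: E[X] ≈ 1.95488e+12.

E[X] = 2862423051509815793 · (7/17)^{16} = 33232930569601/17 ≈ 1.95488e+12.


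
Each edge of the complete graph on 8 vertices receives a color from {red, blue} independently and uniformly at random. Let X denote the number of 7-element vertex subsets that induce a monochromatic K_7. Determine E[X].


Let X = Σ_S X_S over the C(8, 7) = 8 subsets S of size 7, where X_S = 1 if the K_7 on S is monochromatic.
For a fixed S, the K_7 on S has C(7, 2) = 21 edges. P[all 21 edges red] = (1/2)^21, and likewise for blue, so P[monochromatic] = 2·(1/2)^21 = 2^{1 − 21} = 1/1048576.
Summing: E[X] = C(8, 7) · 2^{1 − 21} = 8 · 1/1048576 = 1/131072.
Numerically: E[X] ≈ 0.000008.

E[X] = C(8,7)·2^(1−C(7,2)) = 1/131072 ≈ 0.000008.


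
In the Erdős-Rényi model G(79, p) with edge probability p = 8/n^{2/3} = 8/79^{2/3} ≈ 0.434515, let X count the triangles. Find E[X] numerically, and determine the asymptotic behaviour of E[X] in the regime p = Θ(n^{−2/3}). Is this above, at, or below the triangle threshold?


Number of potential triangles: C(79, 3) = 79079.
Each occurs with probability p³ ≈ (0.434515)³ ≈ 8.20381349e-02.
By linearity: E[X] = C(79, 3)·p³ ≈ 79079 · 8.20381349e-02 ≈ 6487.493671.
Since α = 2/3 < 1, p = c/n^{2/3} ≫ 1/n is above the triangle threshold p ~ 1/n. Asymptotically E[X] ~ (c³/6)·n^{3(1−α)} = (8³/6)·n^{1} → ∞; triangles are abundant w.h.p.

E[X] ≈ 6487.493671; in regime p = Θ(1/n^{2/3}) E[X] diverges (above the triangle threshold p ~ 1/n).


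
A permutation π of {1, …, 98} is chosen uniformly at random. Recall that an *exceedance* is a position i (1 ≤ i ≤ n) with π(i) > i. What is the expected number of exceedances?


Write X = Σ_{i=1}^{98} X_i, where X_i = 1_{π(i) > i}.
For each fixed i, π(i) is uniform over {1, …, 98} (marginal of a uniform permutation), so P[π(i) > i] = (n − i)/n. Summing: Σ_{i=1}^{98} (n − i)/n = (0 + 1 + … + 97)/98 = 98(98 − 1)/(2·98) = (98 − 1)/2.
Hence E[X] = Σ_{i=1}^{98} (98 − i)/98 = 97/2 ≈ 48.500.

E[X] = 97/2 = 48.500.


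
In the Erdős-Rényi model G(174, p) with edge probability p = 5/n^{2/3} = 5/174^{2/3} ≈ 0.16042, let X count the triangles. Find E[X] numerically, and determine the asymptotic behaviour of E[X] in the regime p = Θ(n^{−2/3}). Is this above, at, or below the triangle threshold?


Number of potential triangles: C(174, 3) = 862924.
Each occurs with probability p³ ≈ (0.16042)³ ≈ 4.1286828e-03.
By linearity: E[X] = C(174, 3)·p³ ≈ 862924 · 4.1286828e-03 ≈ 3562.73946.
Since α = 2/3 < 1, p = c/n^{2/3} ≫ 1/n is above the triangle threshold p ~ 1/n. Asymptotically E[X] ~ (c³/6)·n^{3(1−α)} = (5³/6)·n^{1} → ∞; triangles are abundant w.h.p.

E[X] ≈ 3562.73946; in regime p = Θ(1/n^{2/3}) E[X] diverges (above the triangle threshold p ~ 1/n).


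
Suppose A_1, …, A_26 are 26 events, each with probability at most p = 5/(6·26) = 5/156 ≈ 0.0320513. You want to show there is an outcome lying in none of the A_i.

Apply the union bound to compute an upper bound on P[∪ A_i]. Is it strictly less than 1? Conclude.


Union bound: P[∪_{i=1}^{26} A_i] ≤ Σ_i P[A_i] ≤ 26·p = 26·(5/156) = 5/6.
Numerically: 5/6 ≈ 0.8333333.
Is 5/6 < 1? YES.
Since P[∪ A_i] ≤ 5/6 < 1, the complement has P[∩ A_i^c] ≥ 1 − 5/6 = 1/6 > 0, so some outcome avoids every A_i.

26·p = 5/6 ≈ 0.8333333; existence CERTIFIED by the union bound.


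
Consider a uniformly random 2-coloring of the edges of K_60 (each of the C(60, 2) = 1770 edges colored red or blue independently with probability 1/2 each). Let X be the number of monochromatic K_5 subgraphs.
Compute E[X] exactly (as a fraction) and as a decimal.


Let X = Σ_S X_S over the C(60, 5) = 5461512 subsets S of size 5, where X_S = 1 if the K_5 on S is monochromatic.
For a fixed S, the K_5 on S has C(5, 2) = 10 edges. P[all 10 edges red] = (1/2)^10, and likewise for blue, so P[monochromatic] = 2·(1/2)^10 = 2^{1 − 10} = 1/512.
By linearity of expectation: E[X] = C(60, 5) · 2^{1 − 10} = 5461512 · 1/512 = 682689/64.
Numerically: E[X] ≈ 10667.015625.

E[X] = C(60,5)·2^(1−C(5,2)) = 682689/64 ≈ 10667.015625.


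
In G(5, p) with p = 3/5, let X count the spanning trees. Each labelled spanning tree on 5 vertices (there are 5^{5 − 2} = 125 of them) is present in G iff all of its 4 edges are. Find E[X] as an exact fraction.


K_5 has 5^{5 − 2} = 125 labelled spanning trees.
For each such spanning tree H, let X_H = 1 if all 4 edges of H are present in G. Then P[X_H = 1] = p^{4} = (3/5)^{4} = 81/625.
Summing the indicators: E[X] = Σ_H E[X_H] = 125 · p^{4} = 125 · 81/625 = 81/5.
Numerically: E[X] ≈ 16.2.

E[X] = 125 · (3/5)^{4} = 81/5 ≈ 16.2.


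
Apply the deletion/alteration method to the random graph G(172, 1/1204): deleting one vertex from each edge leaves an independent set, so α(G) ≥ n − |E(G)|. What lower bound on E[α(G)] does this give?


E[|E(G)|] = C(172, 2)·p = 14706 · (1/1204) = 171/14.
E[α(G)] ≥ n − E[|E(G)|] = 172 − 171/14 = 2237/14.
Numerically: ≈ 159.78571.
(This is only a lower bound; the true E[α(G)] may be larger.)

E[α(G)] ≥ 2237/14 ≈ 159.78571.


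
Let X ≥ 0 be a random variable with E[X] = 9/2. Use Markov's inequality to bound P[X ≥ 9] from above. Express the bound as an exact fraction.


μ = E[X] = 9/2, a = 9.
Markov: P[X ≥ 9] ≤ μ/a = (9/2)/9 = 1/2.
Numerically: ≈ 0.5000.
(Since a = 9 > μ = 4.5000, the bound 1/2 is < 1 and informative.)

P[X ≥ 9] ≤ 1/2 ≈ 0.5000.


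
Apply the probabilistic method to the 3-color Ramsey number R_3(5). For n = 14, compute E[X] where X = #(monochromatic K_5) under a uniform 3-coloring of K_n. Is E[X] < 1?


E[X] = C(14, 5) · 3^{1 − 10} = 2002 · 3^{−9} = 2002/19683.
As a reduced fraction: E[X] = 2002/19683 ≈ 0.102.
Is E[X] < 1? YES.
Since E[X] < 1, there exists a 3-coloring of K_{14} with no monochromatic K_5; hence R_3(5) > 14.

E[X] = 2002/19683 ≈ 0.102; E[X] < 1, so R_3(5) > 14.


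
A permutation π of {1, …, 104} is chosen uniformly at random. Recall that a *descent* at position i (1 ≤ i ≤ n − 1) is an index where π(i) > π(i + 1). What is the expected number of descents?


Write X = Σ X_I over i = 1, …, 103, with X_I the indicator of one descent.
There are 103 indicators.
For each fixed i, the pair (π(i), π(i+1)) is a uniformly random ordered pair of distinct values from {1, …, 104}; by symmetry P[π(i) > π(i+1)] = 1/2.
By linearity: E[X] = 103 · (1/2) = (104 − 1) · (1/2) = 103/2 ≈ 51.5000.

E[X] = 103/2 = 51.5000.


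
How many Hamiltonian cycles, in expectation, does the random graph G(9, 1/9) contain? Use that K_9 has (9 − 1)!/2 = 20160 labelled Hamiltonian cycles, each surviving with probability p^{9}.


K_9 has (9 − 1)!/2 = 20160 labelled Hamiltonian cycles.
For each such Hamiltonian cycle H, let X_H = 1 if all 9 edges of H are present in G. Then P[X_H = 1] = p^{9} = (1/9)^{9} = 1/387420489.
By linearity of expectation: E[X] = Σ_H E[X_H] = 20160 · p^{9} = 20160 · 1/387420489 = 2240/43046721.
Numerically: E[X] ≈ 5.2e-05.

E[X] = 20160 · (1/9)^{9} = 2240/43046721 ≈ 5.2e-05.


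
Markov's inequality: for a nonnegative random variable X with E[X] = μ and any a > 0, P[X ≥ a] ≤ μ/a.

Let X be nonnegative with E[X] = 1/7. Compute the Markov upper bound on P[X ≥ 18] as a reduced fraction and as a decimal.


μ = E[X] = 1/7, a = 18.
Markov: P[X ≥ 18] ≤ μ/a = (1/7)/18 = 1/126.
Numerically: ≈ 0.00794.
(Since a = 18 > μ = 0.14286, the bound 1/126 is < 1 and informative.)

P[X ≥ 18] ≤ 1/126 ≈ 0.00794.


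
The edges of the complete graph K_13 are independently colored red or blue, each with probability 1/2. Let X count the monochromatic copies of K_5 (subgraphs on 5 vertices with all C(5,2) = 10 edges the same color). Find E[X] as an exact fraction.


Let X = Σ_S X_S over the C(13, 5) = 1287 subsets S of size 5, where X_S = 1 if the K_5 on S is monochromatic.
For a fixed S, the K_5 on S has C(5, 2) = 10 edges. P[all 10 edges red] = (1/2)^10, and likewise for blue, so P[monochromatic] = 2·(1/2)^10 = 2^{1 − 10} = 1/512.
Summing: E[X] = C(13, 5) · 2^{1 − 10} = 1287 · 1/512 = 1287/512.
Numerically: E[X] ≈ 2.5137.

E[X] = C(13,5)·2^(1−C(5,2)) = 1287/512 ≈ 2.5137.


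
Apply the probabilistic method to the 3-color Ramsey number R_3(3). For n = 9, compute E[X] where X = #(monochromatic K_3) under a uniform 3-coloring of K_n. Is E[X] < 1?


E[X] = C(9, 3) · 3^{1 − 3} = 84 · 3^{−2} = 84/9.
As a reduced fraction: E[X] = 28/3 ≈ 9.33333.
Is E[X] < 1? NO.
Since E[X] ≥ 1, the first-moment bound is inconclusive at n = 9; it does NOT by itself certify R_3(3) > 9.

E[X] = 28/3 ≈ 9.33333; E[X] ≥ 1; first-moment method inconclusive here.


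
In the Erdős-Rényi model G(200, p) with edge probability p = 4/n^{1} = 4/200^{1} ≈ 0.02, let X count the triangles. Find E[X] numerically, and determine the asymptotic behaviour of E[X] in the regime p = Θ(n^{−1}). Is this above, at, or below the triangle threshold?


Number of potential triangles: C(200, 3) = 1313400.
Each occurs with probability p³ ≈ (0.02)³ ≈ 8.000000e-06.
By linearity: E[X] = C(200, 3)·p³ ≈ 1313400 · 8.000000e-06 ≈ 10.5072.
Here α = 1, so p = 4/n is exactly at the triangle threshold p ~ 1/n. Asymptotically E[X] → c³/6 = 4³/6 = 32/3 ≈ 10.6667, a bounded constant. In this regime the triangle count is asymptotically Poisson(c³/6).

E[X] ≈ 10.5072; in regime p = Θ(1/n^{1}) E[X] stays bounded (at the triangle threshold p ~ 1/n).


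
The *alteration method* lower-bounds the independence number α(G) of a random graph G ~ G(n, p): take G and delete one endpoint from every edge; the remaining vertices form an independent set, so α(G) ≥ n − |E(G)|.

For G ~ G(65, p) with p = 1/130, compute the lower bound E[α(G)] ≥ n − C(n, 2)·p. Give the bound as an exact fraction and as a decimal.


E[|E(G)|] = C(65, 2)·p = 2080 · (1/130) = 16.
E[α(G)] ≥ n − E[|E(G)|] = 65 − 16 = 49.
Numerically: ≈ 49.000.
(This is only a lower bound; the true E[α(G)] may be larger.)

E[α(G)] ≥ 49 ≈ 49.000.


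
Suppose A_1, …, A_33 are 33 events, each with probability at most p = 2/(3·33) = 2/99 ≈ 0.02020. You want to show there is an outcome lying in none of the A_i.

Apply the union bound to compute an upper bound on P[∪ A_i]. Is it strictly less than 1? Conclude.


Union bound: P[∪_{i=1}^{33} A_i] ≤ Σ_i P[A_i] ≤ 33·p = 33·(2/99) = 2/3.
Numerically: 2/3 ≈ 0.66667.
Is 2/3 < 1? YES.
Since P[∪ A_i] ≤ 2/3 < 1, the complement has P[∩ A_i^c] ≥ 1 − 2/3 = 1/3 > 0, so some outcome avoids every A_i.

33·p = 2/3 ≈ 0.66667; existence CERTIFIED by the union bound.


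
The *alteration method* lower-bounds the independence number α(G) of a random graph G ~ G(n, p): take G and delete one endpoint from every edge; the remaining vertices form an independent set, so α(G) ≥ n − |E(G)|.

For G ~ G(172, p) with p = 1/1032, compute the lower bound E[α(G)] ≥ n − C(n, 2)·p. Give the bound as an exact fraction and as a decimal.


E[|E(G)|] = C(172, 2)·p = 14706 · (1/1032) = 57/4.
E[α(G)] ≥ n − E[|E(G)|] = 172 − 57/4 = 631/4.
Numerically: ≈ 157.7500.
(This is only a lower bound; the true E[α(G)] may be larger.)

E[α(G)] ≥ 631/4 ≈ 157.7500.
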